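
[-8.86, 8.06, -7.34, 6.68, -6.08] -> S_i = -8.86*(-0.91)^i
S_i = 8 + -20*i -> [8, -12, -32, -52, -72]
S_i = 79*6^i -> [79, 474, 2844, 17064, 102384]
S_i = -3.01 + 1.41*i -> [-3.01, -1.6, -0.19, 1.22, 2.63]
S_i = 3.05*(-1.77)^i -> [3.05, -5.4, 9.56, -16.91, 29.94]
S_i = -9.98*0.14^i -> [-9.98, -1.4, -0.2, -0.03, -0.0]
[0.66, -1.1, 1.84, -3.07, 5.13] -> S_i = 0.66*(-1.67)^i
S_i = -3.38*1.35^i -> [-3.38, -4.56, -6.16, -8.32, -11.23]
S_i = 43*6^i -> [43, 258, 1548, 9288, 55728]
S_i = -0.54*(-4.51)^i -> [-0.54, 2.44, -10.98, 49.54, -223.41]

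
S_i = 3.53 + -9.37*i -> [3.53, -5.84, -15.21, -24.58, -33.95]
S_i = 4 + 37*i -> [4, 41, 78, 115, 152]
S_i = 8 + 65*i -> [8, 73, 138, 203, 268]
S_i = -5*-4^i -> [-5, 20, -80, 320, -1280]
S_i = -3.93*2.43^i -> [-3.93, -9.55, -23.21, -56.39, -137.03]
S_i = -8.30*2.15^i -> [-8.3, -17.85, -38.37, -82.49, -177.35]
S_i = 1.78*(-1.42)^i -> [1.78, -2.53, 3.59, -5.1, 7.24]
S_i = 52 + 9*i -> [52, 61, 70, 79, 88]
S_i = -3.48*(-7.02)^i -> [-3.48, 24.43, -171.5, 1203.9, -8451.38]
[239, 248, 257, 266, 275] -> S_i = 239 + 9*i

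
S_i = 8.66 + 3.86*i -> [8.66, 12.52, 16.38, 20.24, 24.1]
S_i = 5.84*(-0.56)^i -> [5.84, -3.27, 1.83, -1.03, 0.57]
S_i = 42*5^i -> [42, 210, 1050, 5250, 26250]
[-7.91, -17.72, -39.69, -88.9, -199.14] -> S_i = -7.91*2.24^i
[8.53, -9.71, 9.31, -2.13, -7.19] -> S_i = Random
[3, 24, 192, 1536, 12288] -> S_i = 3*8^i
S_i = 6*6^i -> [6, 36, 216, 1296, 7776]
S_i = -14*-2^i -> [-14, 28, -56, 112, -224]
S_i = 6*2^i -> [6, 12, 24, 48, 96]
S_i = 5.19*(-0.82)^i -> [5.19, -4.26, 3.49, -2.86, 2.35]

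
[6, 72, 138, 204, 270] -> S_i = 6 + 66*i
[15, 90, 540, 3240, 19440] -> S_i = 15*6^i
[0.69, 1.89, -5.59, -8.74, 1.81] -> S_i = Random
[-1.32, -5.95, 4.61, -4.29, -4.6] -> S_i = Random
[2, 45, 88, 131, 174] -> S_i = 2 + 43*i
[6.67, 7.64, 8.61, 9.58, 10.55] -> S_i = 6.67 + 0.97*i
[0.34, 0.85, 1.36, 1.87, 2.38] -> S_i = 0.34 + 0.51*i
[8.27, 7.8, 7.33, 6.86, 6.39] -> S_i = 8.27 + -0.47*i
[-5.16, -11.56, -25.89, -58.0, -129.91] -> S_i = -5.16*2.24^i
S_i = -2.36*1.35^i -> [-2.36, -3.19, -4.3, -5.81, -7.84]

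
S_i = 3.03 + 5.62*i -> [3.03, 8.65, 14.27, 19.89, 25.51]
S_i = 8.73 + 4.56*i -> [8.73, 13.29, 17.85, 22.41, 26.97]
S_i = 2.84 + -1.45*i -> [2.84, 1.39, -0.06, -1.51, -2.96]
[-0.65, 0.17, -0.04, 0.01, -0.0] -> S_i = -0.65*(-0.26)^i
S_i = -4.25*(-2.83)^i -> [-4.25, 12.03, -34.04, 96.33, -272.61]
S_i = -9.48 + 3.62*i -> [-9.48, -5.86, -2.24, 1.38, 5.0]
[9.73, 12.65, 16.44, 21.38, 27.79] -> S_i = 9.73*1.30^i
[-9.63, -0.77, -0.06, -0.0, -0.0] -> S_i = -9.63*0.08^i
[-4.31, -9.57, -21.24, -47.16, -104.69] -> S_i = -4.31*2.22^i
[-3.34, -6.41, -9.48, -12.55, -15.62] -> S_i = -3.34 + -3.07*i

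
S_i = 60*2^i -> [60, 120, 240, 480, 960]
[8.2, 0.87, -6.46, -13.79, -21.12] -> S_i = 8.20 + -7.33*i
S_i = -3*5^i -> [-3, -15, -75, -375, -1875]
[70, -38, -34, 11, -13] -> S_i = Random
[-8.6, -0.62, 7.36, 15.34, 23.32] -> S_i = -8.60 + 7.98*i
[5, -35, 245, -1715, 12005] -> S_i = 5*-7^i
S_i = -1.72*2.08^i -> [-1.72, -3.58, -7.44, -15.48, -32.19]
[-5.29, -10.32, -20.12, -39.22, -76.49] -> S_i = -5.29*1.95^i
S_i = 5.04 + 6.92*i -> [5.04, 11.96, 18.88, 25.8, 32.72]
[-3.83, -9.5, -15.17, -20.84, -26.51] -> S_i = -3.83 + -5.67*i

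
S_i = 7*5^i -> [7, 35, 175, 875, 4375]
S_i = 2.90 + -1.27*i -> [2.9, 1.63, 0.36, -0.91, -2.18]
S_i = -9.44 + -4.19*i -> [-9.44, -13.63, -17.82, -22.01, -26.2]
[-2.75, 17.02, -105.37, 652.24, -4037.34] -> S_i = -2.75*(-6.19)^i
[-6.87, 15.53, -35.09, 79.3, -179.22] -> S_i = -6.87*(-2.26)^i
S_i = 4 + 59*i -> [4, 63, 122, 181, 240]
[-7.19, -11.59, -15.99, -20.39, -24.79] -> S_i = -7.19 + -4.40*i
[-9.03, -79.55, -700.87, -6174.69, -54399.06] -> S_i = -9.03*8.81^i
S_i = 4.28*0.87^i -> [4.28, 3.72, 3.24, 2.82, 2.45]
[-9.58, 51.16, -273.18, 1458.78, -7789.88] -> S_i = -9.58*(-5.34)^i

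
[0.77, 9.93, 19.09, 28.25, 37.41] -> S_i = 0.77 + 9.16*i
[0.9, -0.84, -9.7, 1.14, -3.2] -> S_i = Random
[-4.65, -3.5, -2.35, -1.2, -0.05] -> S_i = -4.65 + 1.15*i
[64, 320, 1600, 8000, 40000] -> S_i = 64*5^i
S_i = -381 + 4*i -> [-381, -377, -373, -369, -365]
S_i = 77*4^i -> [77, 308, 1232, 4928, 19712]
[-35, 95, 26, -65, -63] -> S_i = Random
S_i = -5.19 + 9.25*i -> [-5.19, 4.06, 13.31, 22.56, 31.81]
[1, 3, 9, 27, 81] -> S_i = 1*3^i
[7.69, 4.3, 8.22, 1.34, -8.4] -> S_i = Random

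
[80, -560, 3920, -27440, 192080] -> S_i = 80*-7^i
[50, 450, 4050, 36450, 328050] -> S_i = 50*9^i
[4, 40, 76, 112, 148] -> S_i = 4 + 36*i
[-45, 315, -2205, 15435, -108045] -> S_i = -45*-7^i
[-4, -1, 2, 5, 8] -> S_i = -4 + 3*i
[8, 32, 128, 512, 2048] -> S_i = 8*4^i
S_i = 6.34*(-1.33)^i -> [6.34, -8.43, 11.21, -14.92, 19.84]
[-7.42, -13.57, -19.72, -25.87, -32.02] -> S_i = -7.42 + -6.15*i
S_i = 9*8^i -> [9, 72, 576, 4608, 36864]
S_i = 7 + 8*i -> [7, 15, 23, 31, 39]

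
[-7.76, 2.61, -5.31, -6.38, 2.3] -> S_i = Random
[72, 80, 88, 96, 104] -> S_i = 72 + 8*i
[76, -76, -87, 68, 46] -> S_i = Random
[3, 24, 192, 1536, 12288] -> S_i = 3*8^i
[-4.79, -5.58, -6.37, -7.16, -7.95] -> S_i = -4.79 + -0.79*i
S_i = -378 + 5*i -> [-378, -373, -368, -363, -358]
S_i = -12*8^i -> [-12, -96, -768, -6144, -49152]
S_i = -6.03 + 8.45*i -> [-6.03, 2.42, 10.87, 19.32, 27.77]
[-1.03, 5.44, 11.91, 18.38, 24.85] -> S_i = -1.03 + 6.47*i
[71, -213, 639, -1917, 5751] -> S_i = 71*-3^i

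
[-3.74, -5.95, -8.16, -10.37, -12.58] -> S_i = -3.74 + -2.21*i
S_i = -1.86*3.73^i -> [-1.86, -6.94, -25.88, -96.52, -360.04]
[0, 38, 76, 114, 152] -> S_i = 0 + 38*i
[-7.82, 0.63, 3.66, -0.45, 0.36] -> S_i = Random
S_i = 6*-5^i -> [6, -30, 150, -750, 3750]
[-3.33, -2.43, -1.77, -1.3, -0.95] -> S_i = -3.33*0.73^i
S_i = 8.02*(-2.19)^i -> [8.02, -17.56, 38.46, -84.24, 184.48]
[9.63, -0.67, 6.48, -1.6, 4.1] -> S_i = Random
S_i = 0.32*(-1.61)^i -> [0.32, -0.52, 0.83, -1.34, 2.15]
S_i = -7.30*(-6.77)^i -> [-7.3, 49.42, -334.58, 2265.11, -15334.78]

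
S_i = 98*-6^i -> [98, -588, 3528, -21168, 127008]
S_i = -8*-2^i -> [-8, 16, -32, 64, -128]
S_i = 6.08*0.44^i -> [6.08, 2.68, 1.18, 0.52, 0.23]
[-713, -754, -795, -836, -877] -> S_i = -713 + -41*i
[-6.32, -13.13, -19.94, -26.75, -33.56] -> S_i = -6.32 + -6.81*i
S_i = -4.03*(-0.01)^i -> [-4.03, 0.04, -0.0, 0.0, -0.0]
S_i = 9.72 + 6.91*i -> [9.72, 16.63, 23.54, 30.45, 37.36]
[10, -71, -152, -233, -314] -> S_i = 10 + -81*i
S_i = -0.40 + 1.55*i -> [-0.4, 1.15, 2.7, 4.25, 5.8]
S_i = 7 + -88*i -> [7, -81, -169, -257, -345]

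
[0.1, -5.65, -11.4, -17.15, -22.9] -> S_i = 0.10 + -5.75*i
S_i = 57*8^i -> [57, 456, 3648, 29184, 233472]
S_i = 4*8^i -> [4, 32, 256, 2048, 16384]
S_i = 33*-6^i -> [33, -198, 1188, -7128, 42768]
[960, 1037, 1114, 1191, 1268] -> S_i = 960 + 77*i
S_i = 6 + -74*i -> [6, -68, -142, -216, -290]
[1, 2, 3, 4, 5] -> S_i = 1 + 1*i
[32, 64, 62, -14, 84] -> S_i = Random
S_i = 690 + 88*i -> [690, 778, 866, 954, 1042]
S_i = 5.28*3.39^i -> [5.28, 17.9, 60.68, 205.7, 697.32]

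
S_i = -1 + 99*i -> [-1, 98, 197, 296, 395]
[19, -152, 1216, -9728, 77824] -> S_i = 19*-8^i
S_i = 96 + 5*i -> [96, 101, 106, 111, 116]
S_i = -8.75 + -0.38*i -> [-8.75, -9.13, -9.51, -9.89, -10.27]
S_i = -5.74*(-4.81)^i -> [-5.74, 27.61, -132.8, 638.77, -3072.5]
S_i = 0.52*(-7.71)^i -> [0.52, -4.01, 30.91, -238.32, 1837.47]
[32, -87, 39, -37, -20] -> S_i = Random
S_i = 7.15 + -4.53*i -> [7.15, 2.62, -1.91, -6.44, -10.97]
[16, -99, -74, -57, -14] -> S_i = Random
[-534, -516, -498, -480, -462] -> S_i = -534 + 18*i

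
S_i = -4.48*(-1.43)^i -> [-4.48, 6.41, -9.16, 13.1, -18.73]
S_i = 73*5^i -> [73, 365, 1825, 9125, 45625]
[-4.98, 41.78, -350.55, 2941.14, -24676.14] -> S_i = -4.98*(-8.39)^i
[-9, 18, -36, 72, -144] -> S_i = -9*-2^i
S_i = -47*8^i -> [-47, -376, -3008, -24064, -192512]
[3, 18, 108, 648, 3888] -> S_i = 3*6^i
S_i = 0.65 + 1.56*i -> [0.65, 2.21, 3.77, 5.33, 6.89]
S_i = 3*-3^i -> [3, -9, 27, -81, 243]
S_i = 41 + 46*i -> [41, 87, 133, 179, 225]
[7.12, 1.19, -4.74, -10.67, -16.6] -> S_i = 7.12 + -5.93*i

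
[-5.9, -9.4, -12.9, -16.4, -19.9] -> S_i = -5.90 + -3.50*i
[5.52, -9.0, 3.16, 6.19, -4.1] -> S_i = Random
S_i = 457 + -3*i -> [457, 454, 451, 448, 445]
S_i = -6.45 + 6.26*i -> [-6.45, -0.19, 6.07, 12.33, 18.59]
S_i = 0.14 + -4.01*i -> [0.14, -3.87, -7.88, -11.89, -15.9]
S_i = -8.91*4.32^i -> [-8.91, -38.49, -166.28, -718.34, -3103.22]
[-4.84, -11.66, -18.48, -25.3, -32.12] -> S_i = -4.84 + -6.82*i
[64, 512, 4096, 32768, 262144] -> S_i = 64*8^i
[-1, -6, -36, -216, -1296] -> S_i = -1*6^i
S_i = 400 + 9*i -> [400, 409, 418, 427, 436]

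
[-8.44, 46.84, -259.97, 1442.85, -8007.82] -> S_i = -8.44*(-5.55)^i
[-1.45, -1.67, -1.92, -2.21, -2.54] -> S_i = -1.45*1.15^i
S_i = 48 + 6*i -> [48, 54, 60, 66, 72]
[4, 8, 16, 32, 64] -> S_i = 4*2^i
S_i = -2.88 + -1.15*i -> [-2.88, -4.03, -5.18, -6.33, -7.48]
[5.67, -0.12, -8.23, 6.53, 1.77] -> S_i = Random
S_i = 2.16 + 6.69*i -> [2.16, 8.85, 15.54, 22.23, 28.92]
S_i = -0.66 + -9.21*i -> [-0.66, -9.87, -19.08, -28.29, -37.5]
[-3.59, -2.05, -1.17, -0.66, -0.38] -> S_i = -3.59*0.57^i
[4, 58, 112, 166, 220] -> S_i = 4 + 54*i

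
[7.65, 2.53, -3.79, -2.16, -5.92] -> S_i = Random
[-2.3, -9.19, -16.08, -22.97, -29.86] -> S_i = -2.30 + -6.89*i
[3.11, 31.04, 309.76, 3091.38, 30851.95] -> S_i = 3.11*9.98^i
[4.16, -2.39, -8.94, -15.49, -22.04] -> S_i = 4.16 + -6.55*i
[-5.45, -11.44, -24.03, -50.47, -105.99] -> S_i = -5.45*2.10^i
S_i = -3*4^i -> [-3, -12, -48, -192, -768]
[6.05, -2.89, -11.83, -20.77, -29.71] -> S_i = 6.05 + -8.94*i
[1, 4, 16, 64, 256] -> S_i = 1*4^i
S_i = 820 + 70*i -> [820, 890, 960, 1030, 1100]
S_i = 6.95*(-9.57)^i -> [6.95, -66.51, 636.52, -6091.45, 58295.17]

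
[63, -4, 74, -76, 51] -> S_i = Random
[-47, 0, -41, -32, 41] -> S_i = Random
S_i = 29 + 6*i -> [29, 35, 41, 47, 53]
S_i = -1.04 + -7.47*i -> [-1.04, -8.51, -15.98, -23.45, -30.92]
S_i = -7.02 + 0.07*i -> [-7.02, -6.95, -6.88, -6.81, -6.74]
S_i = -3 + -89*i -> [-3, -92, -181, -270, -359]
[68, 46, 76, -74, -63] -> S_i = Random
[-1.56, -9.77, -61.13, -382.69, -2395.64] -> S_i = -1.56*6.26^i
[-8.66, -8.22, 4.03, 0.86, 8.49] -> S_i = Random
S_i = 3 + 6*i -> [3, 9, 15, 21, 27]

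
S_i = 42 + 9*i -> [42, 51, 60, 69, 78]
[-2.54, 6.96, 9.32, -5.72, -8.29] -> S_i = Random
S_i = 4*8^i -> [4, 32, 256, 2048, 16384]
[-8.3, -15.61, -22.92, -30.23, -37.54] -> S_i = -8.30 + -7.31*i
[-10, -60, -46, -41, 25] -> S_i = Random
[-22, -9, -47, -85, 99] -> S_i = Random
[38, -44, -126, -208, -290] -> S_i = 38 + -82*i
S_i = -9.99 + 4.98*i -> [-9.99, -5.01, -0.03, 4.95, 9.93]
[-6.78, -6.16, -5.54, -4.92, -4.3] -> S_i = -6.78 + 0.62*i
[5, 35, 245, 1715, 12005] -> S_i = 5*7^i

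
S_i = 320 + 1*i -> [320, 321, 322, 323, 324]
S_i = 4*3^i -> [4, 12, 36, 108, 324]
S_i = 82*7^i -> [82, 574, 4018, 28126, 196882]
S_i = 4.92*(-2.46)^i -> [4.92, -12.1, 29.77, -73.24, 180.18]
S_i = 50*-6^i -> [50, -300, 1800, -10800, 64800]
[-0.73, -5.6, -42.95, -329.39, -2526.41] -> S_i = -0.73*7.67^i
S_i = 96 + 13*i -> [96, 109, 122, 135, 148]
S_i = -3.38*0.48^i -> [-3.38, -1.62, -0.78, -0.37, -0.18]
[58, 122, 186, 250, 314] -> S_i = 58 + 64*i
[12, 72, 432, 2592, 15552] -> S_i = 12*6^i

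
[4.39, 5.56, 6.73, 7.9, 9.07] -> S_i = 4.39 + 1.17*i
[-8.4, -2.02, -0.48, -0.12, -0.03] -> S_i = -8.40*0.24^i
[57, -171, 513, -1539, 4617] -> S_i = 57*-3^i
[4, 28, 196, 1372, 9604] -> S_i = 4*7^i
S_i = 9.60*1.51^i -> [9.6, 14.5, 21.89, 33.05, 49.91]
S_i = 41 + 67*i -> [41, 108, 175, 242, 309]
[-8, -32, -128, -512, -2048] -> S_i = -8*4^i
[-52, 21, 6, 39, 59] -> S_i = Random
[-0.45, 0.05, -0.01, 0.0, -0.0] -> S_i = -0.45*(-0.12)^i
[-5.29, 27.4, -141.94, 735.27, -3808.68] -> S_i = -5.29*(-5.18)^i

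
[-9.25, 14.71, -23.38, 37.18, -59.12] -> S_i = -9.25*(-1.59)^i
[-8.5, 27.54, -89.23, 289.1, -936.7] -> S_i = -8.50*(-3.24)^i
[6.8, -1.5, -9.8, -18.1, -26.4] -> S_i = 6.80 + -8.30*i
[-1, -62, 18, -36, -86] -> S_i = Random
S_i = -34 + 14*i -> [-34, -20, -6, 8, 22]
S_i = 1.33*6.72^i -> [1.33, 8.94, 60.06, 403.61, 2712.24]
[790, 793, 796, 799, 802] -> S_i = 790 + 3*i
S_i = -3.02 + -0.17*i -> [-3.02, -3.19, -3.36, -3.53, -3.7]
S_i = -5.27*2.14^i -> [-5.27, -11.28, -24.13, -51.65, -110.53]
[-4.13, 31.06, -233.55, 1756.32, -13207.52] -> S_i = -4.13*(-7.52)^i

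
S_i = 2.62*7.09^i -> [2.62, 18.58, 131.7, 933.77, 6620.43]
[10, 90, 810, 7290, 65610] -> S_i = 10*9^i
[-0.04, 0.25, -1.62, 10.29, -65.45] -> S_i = -0.04*(-6.36)^i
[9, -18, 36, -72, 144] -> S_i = 9*-2^i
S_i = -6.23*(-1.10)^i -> [-6.23, 6.85, -7.54, 8.29, -9.12]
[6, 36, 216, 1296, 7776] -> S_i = 6*6^i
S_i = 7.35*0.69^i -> [7.35, 5.07, 3.5, 2.41, 1.67]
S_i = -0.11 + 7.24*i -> [-0.11, 7.13, 14.37, 21.61, 28.85]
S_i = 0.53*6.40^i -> [0.53, 3.39, 21.71, 138.94, 889.19]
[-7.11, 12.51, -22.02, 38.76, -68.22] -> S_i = -7.11*(-1.76)^i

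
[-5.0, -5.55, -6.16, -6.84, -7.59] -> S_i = -5.00*1.11^i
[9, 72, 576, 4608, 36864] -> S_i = 9*8^i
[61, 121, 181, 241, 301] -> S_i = 61 + 60*i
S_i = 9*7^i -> [9, 63, 441, 3087, 21609]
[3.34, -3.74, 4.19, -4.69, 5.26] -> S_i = 3.34*(-1.12)^i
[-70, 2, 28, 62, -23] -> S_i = Random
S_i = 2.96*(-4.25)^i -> [2.96, -12.58, 53.46, -227.23, 965.71]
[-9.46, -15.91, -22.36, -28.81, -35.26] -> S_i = -9.46 + -6.45*i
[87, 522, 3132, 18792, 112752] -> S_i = 87*6^i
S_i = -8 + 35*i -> [-8, 27, 62, 97, 132]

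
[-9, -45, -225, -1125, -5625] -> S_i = -9*5^i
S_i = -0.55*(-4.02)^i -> [-0.55, 2.21, -8.89, 35.73, -143.64]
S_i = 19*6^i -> [19, 114, 684, 4104, 24624]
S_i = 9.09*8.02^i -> [9.09, 72.9, 584.67, 4689.07, 37606.36]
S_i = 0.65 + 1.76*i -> [0.65, 2.41, 4.17, 5.93, 7.69]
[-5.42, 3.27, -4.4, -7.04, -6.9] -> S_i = Random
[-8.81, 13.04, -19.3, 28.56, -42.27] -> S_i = -8.81*(-1.48)^i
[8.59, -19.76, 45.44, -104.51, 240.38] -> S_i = 8.59*(-2.30)^i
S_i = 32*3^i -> [32, 96, 288, 864, 2592]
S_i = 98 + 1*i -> [98, 99, 100, 101, 102]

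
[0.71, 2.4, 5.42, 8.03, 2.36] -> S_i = Random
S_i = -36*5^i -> [-36, -180, -900, -4500, -22500]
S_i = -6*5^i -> [-6, -30, -150, -750, -3750]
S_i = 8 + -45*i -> [8, -37, -82, -127, -172]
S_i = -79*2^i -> [-79, -158, -316, -632, -1264]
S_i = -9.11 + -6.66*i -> [-9.11, -15.77, -22.43, -29.09, -35.75]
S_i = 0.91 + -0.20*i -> [0.91, 0.71, 0.51, 0.31, 0.11]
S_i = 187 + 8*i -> [187, 195, 203, 211, 219]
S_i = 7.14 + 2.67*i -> [7.14, 9.81, 12.48, 15.15, 17.82]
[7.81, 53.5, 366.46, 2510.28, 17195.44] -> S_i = 7.81*6.85^i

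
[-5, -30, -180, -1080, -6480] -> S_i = -5*6^i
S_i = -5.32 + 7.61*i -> [-5.32, 2.29, 9.9, 17.51, 25.12]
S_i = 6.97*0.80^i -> [6.97, 5.58, 4.46, 3.57, 2.85]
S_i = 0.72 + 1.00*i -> [0.72, 1.72, 2.72, 3.72, 4.72]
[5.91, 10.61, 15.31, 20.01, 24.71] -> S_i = 5.91 + 4.70*i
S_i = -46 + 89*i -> [-46, 43, 132, 221, 310]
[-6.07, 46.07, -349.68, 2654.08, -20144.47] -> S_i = -6.07*(-7.59)^i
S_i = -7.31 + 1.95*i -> [-7.31, -5.36, -3.41, -1.46, 0.49]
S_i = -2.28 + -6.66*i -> [-2.28, -8.94, -15.6, -22.26, -28.92]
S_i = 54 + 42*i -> [54, 96, 138, 180, 222]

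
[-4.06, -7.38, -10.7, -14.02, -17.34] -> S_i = -4.06 + -3.32*i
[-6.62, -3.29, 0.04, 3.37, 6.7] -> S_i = -6.62 + 3.33*i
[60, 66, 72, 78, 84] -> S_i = 60 + 6*i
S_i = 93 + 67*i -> [93, 160, 227, 294, 361]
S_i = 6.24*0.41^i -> [6.24, 2.56, 1.05, 0.43, 0.18]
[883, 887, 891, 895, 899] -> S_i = 883 + 4*i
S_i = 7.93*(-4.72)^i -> [7.93, -37.43, 176.67, -833.87, 3935.87]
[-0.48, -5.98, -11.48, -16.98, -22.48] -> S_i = -0.48 + -5.50*i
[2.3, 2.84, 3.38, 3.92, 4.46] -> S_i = 2.30 + 0.54*i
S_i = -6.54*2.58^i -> [-6.54, -16.87, -43.53, -112.31, -289.77]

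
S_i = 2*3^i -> [2, 6, 18, 54, 162]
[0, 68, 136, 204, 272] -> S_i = 0 + 68*i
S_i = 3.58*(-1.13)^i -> [3.58, -4.05, 4.57, -5.17, 5.84]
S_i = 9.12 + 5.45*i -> [9.12, 14.57, 20.02, 25.47, 30.92]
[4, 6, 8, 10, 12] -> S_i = 4 + 2*i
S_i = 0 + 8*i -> [0, 8, 16, 24, 32]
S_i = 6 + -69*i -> [6, -63, -132, -201, -270]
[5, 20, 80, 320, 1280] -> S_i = 5*4^i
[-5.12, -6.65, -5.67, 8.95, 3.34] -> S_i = Random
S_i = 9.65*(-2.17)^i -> [9.65, -20.94, 45.44, -98.61, 213.98]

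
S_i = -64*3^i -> [-64, -192, -576, -1728, -5184]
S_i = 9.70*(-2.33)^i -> [9.7, -22.6, 52.66, -122.7, 285.89]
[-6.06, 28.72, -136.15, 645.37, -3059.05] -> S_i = -6.06*(-4.74)^i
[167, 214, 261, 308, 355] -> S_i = 167 + 47*i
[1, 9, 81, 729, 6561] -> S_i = 1*9^i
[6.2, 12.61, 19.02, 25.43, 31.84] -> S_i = 6.20 + 6.41*i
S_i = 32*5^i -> [32, 160, 800, 4000, 20000]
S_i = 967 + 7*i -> [967, 974, 981, 988, 995]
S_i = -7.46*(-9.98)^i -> [-7.46, 74.45, -743.02, 7415.33, -74004.99]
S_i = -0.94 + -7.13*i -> [-0.94, -8.07, -15.2, -22.33, -29.46]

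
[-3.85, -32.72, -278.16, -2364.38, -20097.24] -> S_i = -3.85*8.50^i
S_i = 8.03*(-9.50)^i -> [8.03, -76.28, 724.71, -6884.72, 65404.85]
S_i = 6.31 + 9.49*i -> [6.31, 15.8, 25.29, 34.78, 44.27]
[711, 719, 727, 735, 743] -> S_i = 711 + 8*i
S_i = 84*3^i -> [84, 252, 756, 2268, 6804]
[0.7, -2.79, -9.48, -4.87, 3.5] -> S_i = Random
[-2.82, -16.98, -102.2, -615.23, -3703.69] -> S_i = -2.82*6.02^i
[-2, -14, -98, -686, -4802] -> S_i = -2*7^i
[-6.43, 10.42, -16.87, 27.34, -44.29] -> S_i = -6.43*(-1.62)^i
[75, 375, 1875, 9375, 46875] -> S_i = 75*5^i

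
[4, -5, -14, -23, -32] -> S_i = 4 + -9*i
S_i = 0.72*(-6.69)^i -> [0.72, -4.82, 32.22, -215.58, 1442.24]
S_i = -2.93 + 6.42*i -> [-2.93, 3.49, 9.91, 16.33, 22.75]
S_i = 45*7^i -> [45, 315, 2205, 15435, 108045]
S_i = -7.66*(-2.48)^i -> [-7.66, 19.0, -47.11, 116.84, -289.76]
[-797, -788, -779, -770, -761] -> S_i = -797 + 9*i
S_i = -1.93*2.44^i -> [-1.93, -4.71, -11.49, -28.04, -68.41]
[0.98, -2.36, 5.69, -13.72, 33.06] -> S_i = 0.98*(-2.41)^i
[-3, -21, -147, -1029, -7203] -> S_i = -3*7^i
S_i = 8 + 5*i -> [8, 13, 18, 23, 28]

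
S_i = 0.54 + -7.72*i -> [0.54, -7.18, -14.9, -22.62, -30.34]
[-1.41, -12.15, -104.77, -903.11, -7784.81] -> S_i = -1.41*8.62^i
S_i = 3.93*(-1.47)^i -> [3.93, -5.78, 8.49, -12.48, 18.35]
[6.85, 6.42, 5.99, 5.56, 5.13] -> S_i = 6.85 + -0.43*i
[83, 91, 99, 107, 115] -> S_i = 83 + 8*i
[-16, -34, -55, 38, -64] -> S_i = Random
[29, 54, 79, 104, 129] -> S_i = 29 + 25*i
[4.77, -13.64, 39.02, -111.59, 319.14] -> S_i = 4.77*(-2.86)^i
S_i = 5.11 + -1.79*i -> [5.11, 3.32, 1.53, -0.26, -2.05]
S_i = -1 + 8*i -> [-1, 7, 15, 23, 31]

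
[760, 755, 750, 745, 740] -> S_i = 760 + -5*i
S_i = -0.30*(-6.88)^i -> [-0.3, 2.06, -14.2, 97.7, -672.16]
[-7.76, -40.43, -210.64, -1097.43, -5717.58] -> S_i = -7.76*5.21^i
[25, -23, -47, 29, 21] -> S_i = Random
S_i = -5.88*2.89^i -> [-5.88, -16.99, -49.11, -141.93, -410.17]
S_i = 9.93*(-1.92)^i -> [9.93, -19.07, 36.61, -70.28, 134.94]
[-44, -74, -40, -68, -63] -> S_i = Random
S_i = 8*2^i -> [8, 16, 32, 64, 128]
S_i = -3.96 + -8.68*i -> [-3.96, -12.64, -21.32, -30.0, -38.68]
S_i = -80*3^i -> [-80, -240, -720, -2160, -6480]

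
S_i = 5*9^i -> [5, 45, 405, 3645, 32805]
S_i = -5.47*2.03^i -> [-5.47, -11.1, -22.54, -45.76, -92.89]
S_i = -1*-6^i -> [-1, 6, -36, 216, -1296]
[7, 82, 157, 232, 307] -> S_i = 7 + 75*i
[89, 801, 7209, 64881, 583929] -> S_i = 89*9^i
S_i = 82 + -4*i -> [82, 78, 74, 70, 66]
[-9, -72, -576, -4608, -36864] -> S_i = -9*8^i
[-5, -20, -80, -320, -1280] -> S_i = -5*4^i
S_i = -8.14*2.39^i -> [-8.14, -19.45, -46.5, -111.13, -265.59]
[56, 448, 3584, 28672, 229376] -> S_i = 56*8^i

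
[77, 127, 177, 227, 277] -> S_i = 77 + 50*i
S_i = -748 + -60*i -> [-748, -808, -868, -928, -988]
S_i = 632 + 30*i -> [632, 662, 692, 722, 752]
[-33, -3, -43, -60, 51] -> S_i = Random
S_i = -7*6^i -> [-7, -42, -252, -1512, -9072]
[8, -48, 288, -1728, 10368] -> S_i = 8*-6^i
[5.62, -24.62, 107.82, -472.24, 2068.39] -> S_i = 5.62*(-4.38)^i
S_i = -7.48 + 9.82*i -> [-7.48, 2.34, 12.16, 21.98, 31.8]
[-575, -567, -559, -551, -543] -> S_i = -575 + 8*i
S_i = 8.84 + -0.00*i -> [8.84, 8.84, 8.84, 8.84, 8.84]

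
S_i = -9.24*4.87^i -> [-9.24, -45.0, -219.14, -1067.23, -5197.42]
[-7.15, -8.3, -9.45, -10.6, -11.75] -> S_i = -7.15 + -1.15*i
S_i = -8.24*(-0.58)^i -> [-8.24, 4.78, -2.77, 1.61, -0.93]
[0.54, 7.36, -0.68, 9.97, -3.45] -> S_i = Random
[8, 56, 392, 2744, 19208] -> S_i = 8*7^i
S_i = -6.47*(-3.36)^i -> [-6.47, 21.74, -73.04, 245.43, -824.63]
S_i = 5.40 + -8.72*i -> [5.4, -3.32, -12.04, -20.76, -29.48]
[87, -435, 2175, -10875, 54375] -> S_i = 87*-5^i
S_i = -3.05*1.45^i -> [-3.05, -4.42, -6.41, -9.3, -13.48]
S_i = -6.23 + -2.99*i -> [-6.23, -9.22, -12.21, -15.2, -18.19]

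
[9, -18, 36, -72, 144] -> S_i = 9*-2^i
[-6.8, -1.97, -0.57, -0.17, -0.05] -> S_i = -6.80*0.29^i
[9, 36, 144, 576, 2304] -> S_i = 9*4^i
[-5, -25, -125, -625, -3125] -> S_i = -5*5^i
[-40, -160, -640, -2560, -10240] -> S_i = -40*4^i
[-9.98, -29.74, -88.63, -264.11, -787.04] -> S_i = -9.98*2.98^i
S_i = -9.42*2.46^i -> [-9.42, -23.17, -57.01, -140.23, -344.98]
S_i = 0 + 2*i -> [0, 2, 4, 6, 8]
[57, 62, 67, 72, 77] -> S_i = 57 + 5*i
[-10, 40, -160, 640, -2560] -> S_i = -10*-4^i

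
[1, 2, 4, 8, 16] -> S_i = 1*2^i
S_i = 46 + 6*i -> [46, 52, 58, 64, 70]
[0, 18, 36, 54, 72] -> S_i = 0 + 18*i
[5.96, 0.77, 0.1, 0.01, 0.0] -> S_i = 5.96*0.13^i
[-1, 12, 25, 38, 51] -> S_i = -1 + 13*i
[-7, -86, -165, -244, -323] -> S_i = -7 + -79*i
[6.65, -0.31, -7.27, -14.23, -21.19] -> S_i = 6.65 + -6.96*i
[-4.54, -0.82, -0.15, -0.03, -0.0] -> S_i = -4.54*0.18^i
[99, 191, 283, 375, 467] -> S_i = 99 + 92*i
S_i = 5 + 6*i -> [5, 11, 17, 23, 29]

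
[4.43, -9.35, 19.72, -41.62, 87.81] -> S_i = 4.43*(-2.11)^i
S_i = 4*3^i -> [4, 12, 36, 108, 324]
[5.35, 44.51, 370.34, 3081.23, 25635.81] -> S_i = 5.35*8.32^i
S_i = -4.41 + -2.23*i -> [-4.41, -6.64, -8.87, -11.1, -13.33]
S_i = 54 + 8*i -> [54, 62, 70, 78, 86]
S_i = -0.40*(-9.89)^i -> [-0.4, 3.96, -39.12, 386.94, -3826.88]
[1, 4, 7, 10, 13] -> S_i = 1 + 3*i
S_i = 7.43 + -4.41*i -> [7.43, 3.02, -1.39, -5.8, -10.21]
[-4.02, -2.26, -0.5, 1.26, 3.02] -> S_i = -4.02 + 1.76*i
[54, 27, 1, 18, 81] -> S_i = Random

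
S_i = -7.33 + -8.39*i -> [-7.33, -15.72, -24.11, -32.5, -40.89]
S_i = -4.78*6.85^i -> [-4.78, -32.74, -224.29, -1536.38, -10524.23]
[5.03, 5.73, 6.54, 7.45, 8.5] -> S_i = 5.03*1.14^i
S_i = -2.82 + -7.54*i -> [-2.82, -10.36, -17.9, -25.44, -32.98]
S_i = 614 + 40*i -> [614, 654, 694, 734, 774]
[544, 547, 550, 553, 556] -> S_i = 544 + 3*i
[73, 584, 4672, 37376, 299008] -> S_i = 73*8^i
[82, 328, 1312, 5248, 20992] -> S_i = 82*4^i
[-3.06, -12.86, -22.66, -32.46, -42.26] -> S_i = -3.06 + -9.80*i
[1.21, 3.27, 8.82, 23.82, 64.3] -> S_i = 1.21*2.70^i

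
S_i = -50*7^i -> [-50, -350, -2450, -17150, -120050]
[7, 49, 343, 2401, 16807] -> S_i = 7*7^i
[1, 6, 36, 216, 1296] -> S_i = 1*6^i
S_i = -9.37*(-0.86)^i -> [-9.37, 8.06, -6.93, 5.96, -5.13]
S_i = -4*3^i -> [-4, -12, -36, -108, -324]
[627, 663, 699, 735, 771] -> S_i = 627 + 36*i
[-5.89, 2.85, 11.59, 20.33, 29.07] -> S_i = -5.89 + 8.74*i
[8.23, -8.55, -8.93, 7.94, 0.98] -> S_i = Random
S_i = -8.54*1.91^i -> [-8.54, -16.31, -31.15, -59.51, -113.66]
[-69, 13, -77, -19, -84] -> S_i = Random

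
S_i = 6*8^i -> [6, 48, 384, 3072, 24576]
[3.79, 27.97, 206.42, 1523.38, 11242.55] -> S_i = 3.79*7.38^i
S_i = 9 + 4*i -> [9, 13, 17, 21, 25]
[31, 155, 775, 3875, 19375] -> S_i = 31*5^i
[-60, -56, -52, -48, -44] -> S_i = -60 + 4*i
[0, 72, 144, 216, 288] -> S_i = 0 + 72*i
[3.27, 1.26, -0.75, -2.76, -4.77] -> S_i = 3.27 + -2.01*i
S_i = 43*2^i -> [43, 86, 172, 344, 688]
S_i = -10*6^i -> [-10, -60, -360, -2160, -12960]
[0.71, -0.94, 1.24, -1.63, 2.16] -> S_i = 0.71*(-1.32)^i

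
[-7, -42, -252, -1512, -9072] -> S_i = -7*6^i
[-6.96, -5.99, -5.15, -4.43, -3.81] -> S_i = -6.96*0.86^i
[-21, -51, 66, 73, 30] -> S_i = Random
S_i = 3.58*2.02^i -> [3.58, 7.23, 14.61, 29.51, 59.61]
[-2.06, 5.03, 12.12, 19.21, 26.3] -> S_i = -2.06 + 7.09*i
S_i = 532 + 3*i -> [532, 535, 538, 541, 544]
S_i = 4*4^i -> [4, 16, 64, 256, 1024]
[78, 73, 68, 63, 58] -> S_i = 78 + -5*i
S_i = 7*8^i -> [7, 56, 448, 3584, 28672]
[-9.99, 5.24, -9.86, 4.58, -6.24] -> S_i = Random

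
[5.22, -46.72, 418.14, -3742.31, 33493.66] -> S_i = 5.22*(-8.95)^i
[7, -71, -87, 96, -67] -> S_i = Random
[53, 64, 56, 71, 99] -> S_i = Random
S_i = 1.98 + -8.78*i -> [1.98, -6.8, -15.58, -24.36, -33.14]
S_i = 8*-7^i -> [8, -56, 392, -2744, 19208]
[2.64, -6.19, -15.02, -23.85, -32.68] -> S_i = 2.64 + -8.83*i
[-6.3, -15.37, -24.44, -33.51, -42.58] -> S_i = -6.30 + -9.07*i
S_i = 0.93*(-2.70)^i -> [0.93, -2.51, 6.78, -18.31, 49.42]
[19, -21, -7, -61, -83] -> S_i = Random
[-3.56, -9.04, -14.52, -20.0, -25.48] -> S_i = -3.56 + -5.48*i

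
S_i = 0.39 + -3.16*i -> [0.39, -2.77, -5.93, -9.09, -12.25]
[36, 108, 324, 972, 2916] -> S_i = 36*3^i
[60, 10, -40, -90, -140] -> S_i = 60 + -50*i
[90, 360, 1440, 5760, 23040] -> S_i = 90*4^i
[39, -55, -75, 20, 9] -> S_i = Random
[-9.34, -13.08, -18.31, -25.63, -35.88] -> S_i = -9.34*1.40^i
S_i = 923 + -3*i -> [923, 920, 917, 914, 911]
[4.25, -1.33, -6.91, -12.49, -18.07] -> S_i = 4.25 + -5.58*i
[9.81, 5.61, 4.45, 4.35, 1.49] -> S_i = Random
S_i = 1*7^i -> [1, 7, 49, 343, 2401]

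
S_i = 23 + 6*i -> [23, 29, 35, 41, 47]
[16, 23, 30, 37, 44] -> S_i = 16 + 7*i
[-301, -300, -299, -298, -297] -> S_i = -301 + 1*i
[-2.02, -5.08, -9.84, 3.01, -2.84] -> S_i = Random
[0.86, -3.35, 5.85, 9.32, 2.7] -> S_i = Random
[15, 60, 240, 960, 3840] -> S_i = 15*4^i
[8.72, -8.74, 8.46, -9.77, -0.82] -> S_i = Random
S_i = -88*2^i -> [-88, -176, -352, -704, -1408]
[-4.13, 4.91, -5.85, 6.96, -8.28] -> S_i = -4.13*(-1.19)^i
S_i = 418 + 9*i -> [418, 427, 436, 445, 454]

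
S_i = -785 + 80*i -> [-785, -705, -625, -545, -465]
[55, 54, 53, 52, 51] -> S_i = 55 + -1*i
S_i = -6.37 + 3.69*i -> [-6.37, -2.68, 1.01, 4.7, 8.39]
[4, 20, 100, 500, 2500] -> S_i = 4*5^i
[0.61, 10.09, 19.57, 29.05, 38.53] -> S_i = 0.61 + 9.48*i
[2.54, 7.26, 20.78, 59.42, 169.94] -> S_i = 2.54*2.86^i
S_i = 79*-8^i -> [79, -632, 5056, -40448, 323584]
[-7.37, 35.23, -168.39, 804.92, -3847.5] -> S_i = -7.37*(-4.78)^i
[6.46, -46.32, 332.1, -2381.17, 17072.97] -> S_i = 6.46*(-7.17)^i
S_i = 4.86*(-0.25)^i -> [4.86, -1.22, 0.3, -0.08, 0.02]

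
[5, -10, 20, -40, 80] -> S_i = 5*-2^i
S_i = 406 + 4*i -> [406, 410, 414, 418, 422]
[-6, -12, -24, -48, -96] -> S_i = -6*2^i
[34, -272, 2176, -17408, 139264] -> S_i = 34*-8^i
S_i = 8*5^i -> [8, 40, 200, 1000, 5000]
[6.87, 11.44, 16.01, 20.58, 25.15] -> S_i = 6.87 + 4.57*i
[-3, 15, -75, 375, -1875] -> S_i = -3*-5^i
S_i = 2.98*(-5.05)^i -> [2.98, -15.05, 76.0, -383.79, 1938.12]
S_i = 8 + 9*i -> [8, 17, 26, 35, 44]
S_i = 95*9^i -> [95, 855, 7695, 69255, 623295]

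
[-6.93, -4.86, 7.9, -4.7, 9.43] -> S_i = Random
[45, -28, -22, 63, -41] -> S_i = Random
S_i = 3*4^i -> [3, 12, 48, 192, 768]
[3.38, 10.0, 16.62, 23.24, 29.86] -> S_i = 3.38 + 6.62*i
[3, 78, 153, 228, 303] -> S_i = 3 + 75*i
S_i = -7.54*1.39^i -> [-7.54, -10.48, -14.57, -20.25, -28.15]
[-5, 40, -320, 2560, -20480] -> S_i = -5*-8^i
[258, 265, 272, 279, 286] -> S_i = 258 + 7*i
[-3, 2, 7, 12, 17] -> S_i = -3 + 5*i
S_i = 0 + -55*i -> [0, -55, -110, -165, -220]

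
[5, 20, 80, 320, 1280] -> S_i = 5*4^i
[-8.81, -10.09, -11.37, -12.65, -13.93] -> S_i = -8.81 + -1.28*i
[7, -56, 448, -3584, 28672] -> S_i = 7*-8^i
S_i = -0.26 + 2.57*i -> [-0.26, 2.31, 4.88, 7.45, 10.02]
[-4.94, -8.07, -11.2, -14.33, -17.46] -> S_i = -4.94 + -3.13*i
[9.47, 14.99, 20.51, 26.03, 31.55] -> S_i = 9.47 + 5.52*i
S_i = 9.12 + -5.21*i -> [9.12, 3.91, -1.3, -6.51, -11.72]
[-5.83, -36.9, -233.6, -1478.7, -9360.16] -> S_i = -5.83*6.33^i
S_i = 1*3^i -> [1, 3, 9, 27, 81]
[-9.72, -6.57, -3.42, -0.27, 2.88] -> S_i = -9.72 + 3.15*i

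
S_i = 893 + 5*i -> [893, 898, 903, 908, 913]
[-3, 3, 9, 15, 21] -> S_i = -3 + 6*i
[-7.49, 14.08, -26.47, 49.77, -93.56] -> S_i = -7.49*(-1.88)^i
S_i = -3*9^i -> [-3, -27, -243, -2187, -19683]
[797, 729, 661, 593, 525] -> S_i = 797 + -68*i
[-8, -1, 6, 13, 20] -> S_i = -8 + 7*i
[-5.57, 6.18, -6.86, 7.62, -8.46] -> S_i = -5.57*(-1.11)^i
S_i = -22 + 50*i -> [-22, 28, 78, 128, 178]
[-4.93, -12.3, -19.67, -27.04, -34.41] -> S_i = -4.93 + -7.37*i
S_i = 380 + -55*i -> [380, 325, 270, 215, 160]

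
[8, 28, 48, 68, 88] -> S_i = 8 + 20*i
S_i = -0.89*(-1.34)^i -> [-0.89, 1.19, -1.6, 2.14, -2.87]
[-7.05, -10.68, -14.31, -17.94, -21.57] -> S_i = -7.05 + -3.63*i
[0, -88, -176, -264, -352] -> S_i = 0 + -88*i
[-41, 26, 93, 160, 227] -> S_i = -41 + 67*i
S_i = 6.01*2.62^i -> [6.01, 15.75, 41.26, 108.09, 283.19]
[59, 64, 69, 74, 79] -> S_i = 59 + 5*i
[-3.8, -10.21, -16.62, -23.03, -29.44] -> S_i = -3.80 + -6.41*i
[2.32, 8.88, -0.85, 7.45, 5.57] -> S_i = Random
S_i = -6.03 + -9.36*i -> [-6.03, -15.39, -24.75, -34.11, -43.47]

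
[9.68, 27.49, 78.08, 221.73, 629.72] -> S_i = 9.68*2.84^i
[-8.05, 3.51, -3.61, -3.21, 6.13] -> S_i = Random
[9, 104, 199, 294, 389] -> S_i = 9 + 95*i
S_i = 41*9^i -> [41, 369, 3321, 29889, 269001]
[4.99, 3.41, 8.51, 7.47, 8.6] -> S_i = Random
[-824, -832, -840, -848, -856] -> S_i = -824 + -8*i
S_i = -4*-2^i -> [-4, 8, -16, 32, -64]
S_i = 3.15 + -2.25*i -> [3.15, 0.9, -1.35, -3.6, -5.85]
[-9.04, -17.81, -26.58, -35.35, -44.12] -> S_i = -9.04 + -8.77*i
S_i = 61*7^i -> [61, 427, 2989, 20923, 146461]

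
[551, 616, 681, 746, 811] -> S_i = 551 + 65*i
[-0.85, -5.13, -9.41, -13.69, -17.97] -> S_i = -0.85 + -4.28*i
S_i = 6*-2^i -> [6, -12, 24, -48, 96]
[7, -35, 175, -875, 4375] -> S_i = 7*-5^i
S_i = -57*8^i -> [-57, -456, -3648, -29184, -233472]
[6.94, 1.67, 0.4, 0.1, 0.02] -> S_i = 6.94*0.24^i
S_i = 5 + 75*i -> [5, 80, 155, 230, 305]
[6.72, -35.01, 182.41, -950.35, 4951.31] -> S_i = 6.72*(-5.21)^i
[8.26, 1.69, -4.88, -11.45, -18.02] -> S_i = 8.26 + -6.57*i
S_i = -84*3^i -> [-84, -252, -756, -2268, -6804]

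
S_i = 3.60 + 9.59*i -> [3.6, 13.19, 22.78, 32.37, 41.96]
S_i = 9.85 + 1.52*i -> [9.85, 11.37, 12.89, 14.41, 15.93]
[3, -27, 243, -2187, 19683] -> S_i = 3*-9^i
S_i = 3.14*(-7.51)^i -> [3.14, -23.58, 177.1, -1329.99, 9988.25]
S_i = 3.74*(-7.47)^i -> [3.74, -27.94, 208.7, -1558.95, 11645.39]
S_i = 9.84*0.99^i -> [9.84, 9.74, 9.64, 9.55, 9.45]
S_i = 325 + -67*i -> [325, 258, 191, 124, 57]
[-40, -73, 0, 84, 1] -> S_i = Random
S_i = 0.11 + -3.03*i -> [0.11, -2.92, -5.95, -8.98, -12.01]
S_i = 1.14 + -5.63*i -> [1.14, -4.49, -10.12, -15.75, -21.38]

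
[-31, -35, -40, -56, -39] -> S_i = Random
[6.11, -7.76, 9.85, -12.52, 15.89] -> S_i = 6.11*(-1.27)^i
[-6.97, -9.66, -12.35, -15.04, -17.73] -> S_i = -6.97 + -2.69*i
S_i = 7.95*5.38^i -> [7.95, 42.77, 230.11, 1237.98, 6660.34]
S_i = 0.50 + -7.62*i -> [0.5, -7.12, -14.74, -22.36, -29.98]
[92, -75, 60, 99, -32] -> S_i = Random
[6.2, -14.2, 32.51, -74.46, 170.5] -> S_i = 6.20*(-2.29)^i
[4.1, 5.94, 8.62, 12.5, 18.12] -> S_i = 4.10*1.45^i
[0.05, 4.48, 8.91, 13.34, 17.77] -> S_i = 0.05 + 4.43*i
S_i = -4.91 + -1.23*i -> [-4.91, -6.14, -7.37, -8.6, -9.83]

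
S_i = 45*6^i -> [45, 270, 1620, 9720, 58320]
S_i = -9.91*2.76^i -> [-9.91, -27.35, -75.49, -208.35, -575.06]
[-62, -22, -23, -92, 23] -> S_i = Random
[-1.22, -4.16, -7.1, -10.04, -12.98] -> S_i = -1.22 + -2.94*i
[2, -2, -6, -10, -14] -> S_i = 2 + -4*i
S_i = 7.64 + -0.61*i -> [7.64, 7.03, 6.42, 5.81, 5.2]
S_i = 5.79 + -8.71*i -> [5.79, -2.92, -11.63, -20.34, -29.05]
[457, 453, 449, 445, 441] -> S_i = 457 + -4*i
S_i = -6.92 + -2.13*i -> [-6.92, -9.05, -11.18, -13.31, -15.44]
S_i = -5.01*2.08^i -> [-5.01, -10.42, -21.68, -45.08, -93.78]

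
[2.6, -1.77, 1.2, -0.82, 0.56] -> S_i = 2.60*(-0.68)^i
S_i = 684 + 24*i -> [684, 708, 732, 756, 780]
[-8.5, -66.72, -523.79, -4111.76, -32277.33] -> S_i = -8.50*7.85^i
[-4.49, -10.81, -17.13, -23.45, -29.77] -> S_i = -4.49 + -6.32*i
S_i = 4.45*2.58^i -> [4.45, 11.48, 29.62, 76.42, 197.17]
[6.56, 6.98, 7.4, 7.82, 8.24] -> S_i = 6.56 + 0.42*i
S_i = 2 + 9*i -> [2, 11, 20, 29, 38]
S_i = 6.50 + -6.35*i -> [6.5, 0.15, -6.2, -12.55, -18.9]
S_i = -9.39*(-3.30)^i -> [-9.39, 30.99, -102.26, 337.45, -1113.58]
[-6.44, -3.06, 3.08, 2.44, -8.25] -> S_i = Random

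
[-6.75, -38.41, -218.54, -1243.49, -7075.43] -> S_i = -6.75*5.69^i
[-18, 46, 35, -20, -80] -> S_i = Random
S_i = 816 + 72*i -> [816, 888, 960, 1032, 1104]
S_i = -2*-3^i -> [-2, 6, -18, 54, -162]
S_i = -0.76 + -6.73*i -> [-0.76, -7.49, -14.22, -20.95, -27.68]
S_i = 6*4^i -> [6, 24, 96, 384, 1536]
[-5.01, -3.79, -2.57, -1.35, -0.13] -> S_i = -5.01 + 1.22*i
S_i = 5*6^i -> [5, 30, 180, 1080, 6480]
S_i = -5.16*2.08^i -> [-5.16, -10.73, -22.32, -46.43, -96.58]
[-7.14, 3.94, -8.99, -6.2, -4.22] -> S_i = Random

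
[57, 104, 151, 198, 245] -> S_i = 57 + 47*i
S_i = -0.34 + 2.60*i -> [-0.34, 2.26, 4.86, 7.46, 10.06]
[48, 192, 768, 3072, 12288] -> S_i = 48*4^i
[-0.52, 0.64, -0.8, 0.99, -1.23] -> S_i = -0.52*(-1.24)^i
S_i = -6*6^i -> [-6, -36, -216, -1296, -7776]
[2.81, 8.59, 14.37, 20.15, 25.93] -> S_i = 2.81 + 5.78*i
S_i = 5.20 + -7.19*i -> [5.2, -1.99, -9.18, -16.37, -23.56]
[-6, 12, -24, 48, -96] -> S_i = -6*-2^i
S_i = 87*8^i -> [87, 696, 5568, 44544, 356352]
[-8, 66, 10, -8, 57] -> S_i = Random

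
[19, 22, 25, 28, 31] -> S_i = 19 + 3*i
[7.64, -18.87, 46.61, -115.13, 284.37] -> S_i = 7.64*(-2.47)^i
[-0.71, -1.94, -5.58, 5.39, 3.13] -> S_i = Random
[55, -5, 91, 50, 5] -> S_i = Random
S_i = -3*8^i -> [-3, -24, -192, -1536, -12288]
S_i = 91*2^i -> [91, 182, 364, 728, 1456]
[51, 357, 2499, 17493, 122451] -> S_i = 51*7^i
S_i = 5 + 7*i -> [5, 12, 19, 26, 33]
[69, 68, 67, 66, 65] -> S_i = 69 + -1*i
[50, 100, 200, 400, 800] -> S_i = 50*2^i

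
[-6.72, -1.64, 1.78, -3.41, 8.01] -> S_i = Random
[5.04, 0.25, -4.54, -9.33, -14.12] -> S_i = 5.04 + -4.79*i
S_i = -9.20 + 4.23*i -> [-9.2, -4.97, -0.74, 3.49, 7.72]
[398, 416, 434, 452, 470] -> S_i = 398 + 18*i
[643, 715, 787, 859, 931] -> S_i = 643 + 72*i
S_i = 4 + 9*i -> [4, 13, 22, 31, 40]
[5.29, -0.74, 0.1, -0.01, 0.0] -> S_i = 5.29*(-0.14)^i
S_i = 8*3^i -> [8, 24, 72, 216, 648]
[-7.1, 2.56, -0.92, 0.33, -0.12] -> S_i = -7.10*(-0.36)^i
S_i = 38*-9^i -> [38, -342, 3078, -27702, 249318]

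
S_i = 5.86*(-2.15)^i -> [5.86, -12.6, 27.09, -58.24, 125.21]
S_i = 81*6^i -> [81, 486, 2916, 17496, 104976]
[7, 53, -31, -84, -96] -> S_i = Random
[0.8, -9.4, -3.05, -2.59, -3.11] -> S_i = Random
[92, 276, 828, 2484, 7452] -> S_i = 92*3^i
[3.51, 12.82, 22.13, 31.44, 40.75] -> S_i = 3.51 + 9.31*i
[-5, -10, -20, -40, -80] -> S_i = -5*2^i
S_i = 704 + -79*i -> [704, 625, 546, 467, 388]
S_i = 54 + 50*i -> [54, 104, 154, 204, 254]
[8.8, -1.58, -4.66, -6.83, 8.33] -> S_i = Random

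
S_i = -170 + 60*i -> [-170, -110, -50, 10, 70]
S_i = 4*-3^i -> [4, -12, 36, -108, 324]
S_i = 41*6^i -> [41, 246, 1476, 8856, 53136]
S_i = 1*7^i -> [1, 7, 49, 343, 2401]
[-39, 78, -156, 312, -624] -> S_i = -39*-2^i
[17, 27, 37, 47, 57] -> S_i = 17 + 10*i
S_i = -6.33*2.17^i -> [-6.33, -13.74, -29.81, -64.68, -140.36]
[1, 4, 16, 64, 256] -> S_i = 1*4^i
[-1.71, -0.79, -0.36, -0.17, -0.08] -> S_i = -1.71*0.46^i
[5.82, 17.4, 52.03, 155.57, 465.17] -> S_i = 5.82*2.99^i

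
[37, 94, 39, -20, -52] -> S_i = Random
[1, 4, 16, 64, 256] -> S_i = 1*4^i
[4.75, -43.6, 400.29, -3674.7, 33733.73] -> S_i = 4.75*(-9.18)^i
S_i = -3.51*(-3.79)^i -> [-3.51, 13.3, -50.42, 191.08, -724.21]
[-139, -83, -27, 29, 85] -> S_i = -139 + 56*i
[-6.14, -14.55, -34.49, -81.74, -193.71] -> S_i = -6.14*2.37^i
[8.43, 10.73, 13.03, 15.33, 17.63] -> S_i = 8.43 + 2.30*i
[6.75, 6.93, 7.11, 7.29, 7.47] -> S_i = 6.75 + 0.18*i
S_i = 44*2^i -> [44, 88, 176, 352, 704]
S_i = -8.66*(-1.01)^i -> [-8.66, 8.75, -8.83, 8.92, -9.01]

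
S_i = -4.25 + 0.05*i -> [-4.25, -4.2, -4.15, -4.1, -4.05]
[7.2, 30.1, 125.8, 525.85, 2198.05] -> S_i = 7.20*4.18^i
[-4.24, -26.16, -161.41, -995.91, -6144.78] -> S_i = -4.24*6.17^i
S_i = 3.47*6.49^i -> [3.47, 22.52, 146.16, 948.56, 6156.14]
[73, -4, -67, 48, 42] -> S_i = Random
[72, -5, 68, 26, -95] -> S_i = Random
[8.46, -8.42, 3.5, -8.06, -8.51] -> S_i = Random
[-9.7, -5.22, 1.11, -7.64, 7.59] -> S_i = Random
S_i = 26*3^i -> [26, 78, 234, 702, 2106]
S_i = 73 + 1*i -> [73, 74, 75, 76, 77]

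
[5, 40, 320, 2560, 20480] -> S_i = 5*8^i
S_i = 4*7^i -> [4, 28, 196, 1372, 9604]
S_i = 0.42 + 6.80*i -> [0.42, 7.22, 14.02, 20.82, 27.62]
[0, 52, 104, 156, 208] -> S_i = 0 + 52*i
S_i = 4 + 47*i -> [4, 51, 98, 145, 192]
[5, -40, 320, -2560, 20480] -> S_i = 5*-8^i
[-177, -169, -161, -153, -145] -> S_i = -177 + 8*i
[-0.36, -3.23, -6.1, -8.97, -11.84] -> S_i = -0.36 + -2.87*i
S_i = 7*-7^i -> [7, -49, 343, -2401, 16807]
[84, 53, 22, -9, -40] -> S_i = 84 + -31*i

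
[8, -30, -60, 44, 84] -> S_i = Random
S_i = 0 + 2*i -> [0, 2, 4, 6, 8]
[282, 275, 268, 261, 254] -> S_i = 282 + -7*i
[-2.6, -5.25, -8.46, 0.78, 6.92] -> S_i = Random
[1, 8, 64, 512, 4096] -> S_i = 1*8^i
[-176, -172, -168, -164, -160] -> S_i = -176 + 4*i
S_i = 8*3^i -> [8, 24, 72, 216, 648]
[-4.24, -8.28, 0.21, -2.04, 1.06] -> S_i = Random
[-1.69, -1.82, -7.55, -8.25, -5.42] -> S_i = Random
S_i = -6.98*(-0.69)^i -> [-6.98, 4.82, -3.32, 2.29, -1.58]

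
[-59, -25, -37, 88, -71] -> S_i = Random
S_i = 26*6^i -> [26, 156, 936, 5616, 33696]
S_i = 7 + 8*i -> [7, 15, 23, 31, 39]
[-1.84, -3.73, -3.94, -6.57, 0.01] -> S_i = Random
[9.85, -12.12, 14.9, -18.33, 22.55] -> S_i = 9.85*(-1.23)^i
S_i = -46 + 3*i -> [-46, -43, -40, -37, -34]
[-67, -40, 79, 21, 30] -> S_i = Random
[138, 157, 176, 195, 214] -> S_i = 138 + 19*i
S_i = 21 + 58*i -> [21, 79, 137, 195, 253]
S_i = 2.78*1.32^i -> [2.78, 3.67, 4.84, 6.39, 8.44]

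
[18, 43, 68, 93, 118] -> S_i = 18 + 25*i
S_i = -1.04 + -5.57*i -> [-1.04, -6.61, -12.18, -17.75, -23.32]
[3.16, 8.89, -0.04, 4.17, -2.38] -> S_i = Random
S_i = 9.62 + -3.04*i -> [9.62, 6.58, 3.54, 0.5, -2.54]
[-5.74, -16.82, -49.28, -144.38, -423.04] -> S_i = -5.74*2.93^i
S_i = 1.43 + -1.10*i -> [1.43, 0.33, -0.77, -1.87, -2.97]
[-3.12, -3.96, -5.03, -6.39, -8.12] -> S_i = -3.12*1.27^i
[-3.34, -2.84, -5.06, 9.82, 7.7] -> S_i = Random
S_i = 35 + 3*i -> [35, 38, 41, 44, 47]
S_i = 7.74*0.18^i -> [7.74, 1.39, 0.25, 0.05, 0.01]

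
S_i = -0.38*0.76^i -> [-0.38, -0.29, -0.22, -0.17, -0.13]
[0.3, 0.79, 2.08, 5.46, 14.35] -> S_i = 0.30*2.63^i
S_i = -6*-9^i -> [-6, 54, -486, 4374, -39366]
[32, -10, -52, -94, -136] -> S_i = 32 + -42*i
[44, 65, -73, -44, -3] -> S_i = Random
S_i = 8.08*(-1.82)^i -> [8.08, -14.71, 26.76, -48.71, 88.65]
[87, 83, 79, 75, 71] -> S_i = 87 + -4*i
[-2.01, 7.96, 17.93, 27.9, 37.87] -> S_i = -2.01 + 9.97*i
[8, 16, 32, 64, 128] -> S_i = 8*2^i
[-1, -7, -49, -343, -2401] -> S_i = -1*7^i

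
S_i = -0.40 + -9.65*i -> [-0.4, -10.05, -19.7, -29.35, -39.0]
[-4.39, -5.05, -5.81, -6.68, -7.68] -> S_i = -4.39*1.15^i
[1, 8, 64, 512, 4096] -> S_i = 1*8^i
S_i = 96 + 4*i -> [96, 100, 104, 108, 112]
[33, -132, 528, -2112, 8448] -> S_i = 33*-4^i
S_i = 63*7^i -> [63, 441, 3087, 21609, 151263]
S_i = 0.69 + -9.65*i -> [0.69, -8.96, -18.61, -28.26, -37.91]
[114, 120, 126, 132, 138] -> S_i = 114 + 6*i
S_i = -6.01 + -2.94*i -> [-6.01, -8.95, -11.89, -14.83, -17.77]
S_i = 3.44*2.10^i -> [3.44, 7.22, 15.17, 31.86, 66.9]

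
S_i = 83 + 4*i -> [83, 87, 91, 95, 99]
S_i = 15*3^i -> [15, 45, 135, 405, 1215]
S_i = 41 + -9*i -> [41, 32, 23, 14, 5]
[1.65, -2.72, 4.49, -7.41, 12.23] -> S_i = 1.65*(-1.65)^i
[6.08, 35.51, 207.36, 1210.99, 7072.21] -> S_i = 6.08*5.84^i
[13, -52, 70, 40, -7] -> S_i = Random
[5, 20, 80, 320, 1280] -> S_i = 5*4^i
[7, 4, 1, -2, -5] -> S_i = 7 + -3*i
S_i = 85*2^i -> [85, 170, 340, 680, 1360]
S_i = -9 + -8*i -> [-9, -17, -25, -33, -41]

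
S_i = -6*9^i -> [-6, -54, -486, -4374, -39366]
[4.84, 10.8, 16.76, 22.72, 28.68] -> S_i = 4.84 + 5.96*i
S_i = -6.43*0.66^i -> [-6.43, -4.24, -2.8, -1.85, -1.22]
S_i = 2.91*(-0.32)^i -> [2.91, -0.93, 0.3, -0.1, 0.03]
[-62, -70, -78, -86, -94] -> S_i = -62 + -8*i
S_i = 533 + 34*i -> [533, 567, 601, 635, 669]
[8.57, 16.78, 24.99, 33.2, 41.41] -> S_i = 8.57 + 8.21*i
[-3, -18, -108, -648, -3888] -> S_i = -3*6^i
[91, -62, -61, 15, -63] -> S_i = Random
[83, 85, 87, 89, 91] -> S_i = 83 + 2*i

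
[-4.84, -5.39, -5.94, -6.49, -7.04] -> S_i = -4.84 + -0.55*i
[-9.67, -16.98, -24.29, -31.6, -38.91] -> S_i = -9.67 + -7.31*i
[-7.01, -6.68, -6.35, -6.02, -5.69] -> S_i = -7.01 + 0.33*i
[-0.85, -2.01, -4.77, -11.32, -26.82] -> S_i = -0.85*2.37^i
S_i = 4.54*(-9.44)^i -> [4.54, -42.86, 404.58, -3819.2, 36053.2]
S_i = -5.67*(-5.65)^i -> [-5.67, 32.04, -181.0, 1022.65, -5777.99]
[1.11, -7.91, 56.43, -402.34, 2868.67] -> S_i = 1.11*(-7.13)^i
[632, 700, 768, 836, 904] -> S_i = 632 + 68*i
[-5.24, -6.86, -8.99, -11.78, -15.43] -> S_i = -5.24*1.31^i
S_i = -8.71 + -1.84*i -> [-8.71, -10.55, -12.39, -14.23, -16.07]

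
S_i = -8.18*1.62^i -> [-8.18, -13.25, -21.47, -34.78, -56.34]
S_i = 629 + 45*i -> [629, 674, 719, 764, 809]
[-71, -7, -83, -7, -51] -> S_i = Random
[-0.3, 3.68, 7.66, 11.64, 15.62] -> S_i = -0.30 + 3.98*i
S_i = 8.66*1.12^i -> [8.66, 9.7, 10.86, 12.17, 13.63]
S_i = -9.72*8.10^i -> [-9.72, -78.73, -637.73, -5165.61, -41841.41]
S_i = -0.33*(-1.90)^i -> [-0.33, 0.63, -1.19, 2.26, -4.3]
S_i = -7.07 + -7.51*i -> [-7.07, -14.58, -22.09, -29.6, -37.11]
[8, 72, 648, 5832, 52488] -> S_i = 8*9^i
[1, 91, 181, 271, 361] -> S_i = 1 + 90*i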